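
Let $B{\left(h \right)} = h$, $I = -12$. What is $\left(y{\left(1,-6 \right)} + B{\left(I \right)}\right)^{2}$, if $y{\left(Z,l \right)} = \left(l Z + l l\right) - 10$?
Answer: $64$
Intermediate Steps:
$y{\left(Z,l \right)} = -10 + l^{2} + Z l$ ($y{\left(Z,l \right)} = \left(Z l + l^{2}\right) - 10 = \left(l^{2} + Z l\right) - 10 = -10 + l^{2} + Z l$)
$\left(y{\left(1,-6 \right)} + B{\left(I \right)}\right)^{2} = \left(\left(-10 + \left(-6\right)^{2} + 1 \left(-6\right)\right) - 12\right)^{2} = \left(\left(-10 + 36 - 6\right) - 12\right)^{2} = \left(20 - 12\right)^{2} = 8^{2} = 64$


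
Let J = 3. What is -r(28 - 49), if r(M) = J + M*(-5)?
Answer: -108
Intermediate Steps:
r(M) = 3 - 5*M (r(M) = 3 + M*(-5) = 3 - 5*M)
-r(28 - 49) = -(3 - 5*(28 - 49)) = -(3 - 5*(-21)) = -(3 + 105) = -1*108 = -108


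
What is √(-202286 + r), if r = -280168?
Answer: 21*I*√1094 ≈ 694.59*I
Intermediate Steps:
√(-202286 + r) = √(-202286 - 280168) = √(-482454) = 21*I*√1094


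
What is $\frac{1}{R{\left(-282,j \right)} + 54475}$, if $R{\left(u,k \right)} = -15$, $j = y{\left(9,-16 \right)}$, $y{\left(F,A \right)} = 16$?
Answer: $\frac{1}{54460} \approx 1.8362 \cdot 10^{-5}$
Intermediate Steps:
$j = 16$
$\frac{1}{R{\left(-282,j \right)} + 54475} = \frac{1}{-15 + 54475} = \frac{1}{54460}$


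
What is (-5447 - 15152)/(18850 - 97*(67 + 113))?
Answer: -20599/1390 ≈ -14.819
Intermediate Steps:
(-5447 - 15152)/(18850 - 97*(67 + 113)) = -20599/(18850 - 97*180) = -20599/(18850 - 17460) = -20599/1390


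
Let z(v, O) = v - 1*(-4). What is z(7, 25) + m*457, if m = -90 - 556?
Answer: -295211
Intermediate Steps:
z(v, O) = 4 + v (z(v, O) = v + 4 = 4 + v)
m = -646
z(7, 25) + m*457 = (4 + 7) - 646*457 = 11 - 295222 = -295211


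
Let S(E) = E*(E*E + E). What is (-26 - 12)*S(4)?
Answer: -3040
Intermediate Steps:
S(E) = E*(E + E**2) (S(E) = E*(E**2 + E) = E*(E + E**2))
(-26 - 12)*S(4) = (-26 - 12)*(4**2*(1 + 4)) = -608*5 = -38*80 = -3040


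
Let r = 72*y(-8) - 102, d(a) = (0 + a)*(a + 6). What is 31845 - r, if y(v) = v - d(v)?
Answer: 33675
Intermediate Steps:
d(a) = a*(6 + a)
y(v) = v - v*(6 + v)
r = -1830 (r = 72*(-8*(-5 - 1*(-8))) - 102 = 72*(-8*(-5 + 8)) - 102 = 72*(-8*3) - 102 = 72*(-24) - 102 = -1728 - 102 = -1830)
31845 - r = 31845 - 1*(-1830) = 31845 + 1830 = 33675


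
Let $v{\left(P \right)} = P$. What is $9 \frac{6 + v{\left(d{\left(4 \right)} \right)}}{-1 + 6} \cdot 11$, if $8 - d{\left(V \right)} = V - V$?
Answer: $\frac{1386}{5} \approx 277.2$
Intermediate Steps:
$d{\left(V \right)} = 8$ ($d{\left(V \right)} = 8 - \left(V - V\right) = 8 - 0 = 8 + 0 = 8$)
$9 \frac{6 + v{\left(d{\left(4 \right)} \right)}}{-1 + 6} \cdot 11 = 9 \frac{6 + 8}{-1 + 6} \cdot 11 = 9 \cdot \frac{14}{5} \cdot 11 = \frac{126}{5} \cdot 11 = \frac{1386}{5}$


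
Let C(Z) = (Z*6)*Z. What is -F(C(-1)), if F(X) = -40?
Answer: 40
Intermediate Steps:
C(Z) = 6*Z² (C(Z) = (6*Z)*Z = 6*Z²)
-F(C(-1)) = -1*(-40) = 40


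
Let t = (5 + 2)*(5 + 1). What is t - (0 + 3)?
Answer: 39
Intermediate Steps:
t = 42 (t = 7*6 = 42)
t - (0 + 3) = 42 - (0 + 3) = 42 - 1*3 = 42 - 3 = 39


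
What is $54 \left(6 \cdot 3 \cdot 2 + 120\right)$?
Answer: $8424$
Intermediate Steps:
$54 \left(6 \cdot 3 \cdot 2 + 120\right) = 54 \left(18 \cdot 2 + 120\right) = 54 \left(36 + 120\right) = 54 \cdot 156 = 8424$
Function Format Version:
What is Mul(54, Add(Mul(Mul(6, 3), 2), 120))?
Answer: 8424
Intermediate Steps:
Mul(54, Add(Mul(Mul(6, 3), 2), 120)) = Mul(54, Add(Mul(18, 2), 120)) = Mul(54, Add(36, 120)) = Mul(54, 156) = 8424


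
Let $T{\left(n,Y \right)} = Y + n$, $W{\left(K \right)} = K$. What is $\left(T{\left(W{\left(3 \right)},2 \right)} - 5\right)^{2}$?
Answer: $0$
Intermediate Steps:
$\left(T{\left(W{\left(3 \right)},2 \right)} - 5\right)^{2} = \left(\left(2 + 3\right) - 5\right)^{2} = \left(5 - 5\right)^{2} = 0^{2} = 0$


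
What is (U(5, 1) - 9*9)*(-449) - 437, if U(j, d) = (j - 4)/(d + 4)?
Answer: 179211/5 ≈ 35842.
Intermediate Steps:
U(j, d) = (-4 + j)/(4 + d)
(U(5, 1) - 9*9)*(-449) - 437 = ((-4 + 5)/(4 + 1) - 9*9)*(-449) - 437 = (1/5 - 81)*(-449) - 437 = -404/5*(-449) - 437 = 181396/5 - 437 = 179211/5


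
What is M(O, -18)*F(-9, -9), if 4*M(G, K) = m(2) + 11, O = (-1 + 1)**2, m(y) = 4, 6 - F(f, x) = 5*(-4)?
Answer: 195/2 ≈ 97.500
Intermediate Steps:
F(f, x) = 26 (F(f, x) = 6 - 5*(-4) = 6 - 1*(-20) = 6 + 20 = 26)
O = 0 (O = 0**2 = 0)
M(G, K) = 15/4 (M(G, K) = (4 + 11)/4 = (1/4)*15 = 15/4)
M(O, -18)*F(-9, -9) = (15/4)*26 = 195/2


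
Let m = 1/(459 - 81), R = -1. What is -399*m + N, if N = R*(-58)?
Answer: 1025/18 ≈ 56.944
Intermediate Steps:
N = 58 (N = -1*(-58) = 58)
m = 1/378 ≈ 0.0026455
-399*m + N = -399*1/378 + 58 = -19/18 + 58 = 1025/18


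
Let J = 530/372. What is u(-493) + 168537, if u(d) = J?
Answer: 31348147/186 ≈ 1.6854e+5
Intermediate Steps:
J = 265/186 (J = 530*(1/372) = 265/186 ≈ 1.4247)
u(d) = 265/186
u(-493) + 168537 = 265/186 + 168537 = 31348147/186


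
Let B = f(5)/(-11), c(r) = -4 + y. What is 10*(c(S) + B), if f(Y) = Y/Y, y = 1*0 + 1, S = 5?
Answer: -340/11 ≈ -30.909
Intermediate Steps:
y = 1 (y = 0 + 1 = 1)
f(Y) = 1
c(r) = -3 (c(r) = -4 + 1 = -3)
B = -1/11 (B = 1/(-11) = 1*(-1/11) = -1/11 ≈ -0.090909)
10*(c(S) + B) = 10*(-3 - 1/11) = 10*(-34/11) = -340/11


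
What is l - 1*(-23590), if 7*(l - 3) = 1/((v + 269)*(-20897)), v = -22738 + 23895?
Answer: 4921354797421/208593854 ≈ 23593.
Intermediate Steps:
v = 1157
l = 625781561/208593854 (l = 3 + (1/((1157 + 269)*(-20897)))/7 = 3 + (-1/20897/1426)/7 = 3 + ((1/1426)*(-1/20897))/7 = 3 + (⅐)*(-1/29799122) = 3 - 1/208593854 = 625781561/208593854 ≈ 3.0000)
l - 1*(-23590) = 625781561/208593854 - 1*(-23590) = 625781561/208593854 + 23590 = 4921354797421/208593854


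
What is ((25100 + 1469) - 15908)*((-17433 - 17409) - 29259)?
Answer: -683380761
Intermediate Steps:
((25100 + 1469) - 15908)*((-17433 - 17409) - 29259) = (26569 - 15908)*(-34842 - 29259) = 10661*(-64101) = -683380761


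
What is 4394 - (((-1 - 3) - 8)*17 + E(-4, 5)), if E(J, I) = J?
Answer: 4602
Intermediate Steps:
4394 - (((-1 - 3) - 8)*17 + E(-4, 5)) = 4394 - (((-1 - 3) - 8)*17 - 4) = 4394 - ((-4 - 8)*17 - 4) = 4394 - (-12*17 - 4) = 4394 - (-204 - 4) = 4394 - 1*(-208) = 4394 + 208 = 4602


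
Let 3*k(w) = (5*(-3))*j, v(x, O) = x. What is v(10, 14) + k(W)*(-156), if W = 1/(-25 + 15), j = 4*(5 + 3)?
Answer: 24970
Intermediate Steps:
j = 32 (j = 4*8 = 32)
W = -1/10 (W = 1/(-10) = -1/10 ≈ -0.10000)
k(w) = -160 (k(w) = ((5*(-3))*32)/3 = (-15*32)/3 = (1/3)*(-480) = -160)
v(10, 14) + k(W)*(-156) = 10 - 160*(-156) = 10 + 24960 = 24970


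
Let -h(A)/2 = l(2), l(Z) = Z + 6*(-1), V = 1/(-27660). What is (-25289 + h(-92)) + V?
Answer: -699272461/27660 ≈ -25281.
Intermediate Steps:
V = -1/27660 ≈ -3.6153e-5
l(Z) = -6 + Z (l(Z) = Z - 6 = -6 + Z)
h(A) = 8 (h(A) = -2*(-6 + 2) = -2*(-4) = 8)
(-25289 + h(-92)) + V = (-25289 + 8) - 1/27660 = -25281 - 1/27660 = -699272461/27660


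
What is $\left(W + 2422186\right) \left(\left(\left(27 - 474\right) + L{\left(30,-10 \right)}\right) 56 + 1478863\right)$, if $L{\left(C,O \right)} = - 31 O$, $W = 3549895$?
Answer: $8786071818471$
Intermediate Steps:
$\left(W + 2422186\right) \left(\left(\left(27 - 474\right) + L{\left(30,-10 \right)}\right) 56 + 1478863\right) = \left(3549895 + 2422186\right) \left(\left(\left(27 - 474\right) - -310\right) 56 + 1478863\right) = 5972081 \left(\left(-447 + 310\right) 56 + 1478863\right) = 5972081 \left(\left(-137\right) 56 + 1478863\right) = 5972081 \left(-7672 + 1478863\right) = 5972081 \cdot 1471191 = 8786071818471$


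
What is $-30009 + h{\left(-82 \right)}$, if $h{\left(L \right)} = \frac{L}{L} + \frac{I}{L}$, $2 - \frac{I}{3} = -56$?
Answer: $- \frac{1230415}{41} \approx -30010.0$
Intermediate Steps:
$I = 174$ ($I = 6 - -168 = 6 + 168 = 174$)
$h{\left(L \right)} = 1 + \frac{174}{L}$ ($h{\left(L \right)} = \frac{L}{L} + \frac{174}{L} = 1 + \frac{174}{L}$)
$-30009 + h{\left(-82 \right)} = -30009 + \frac{174 - 82}{-82} = -30009 - \frac{46}{41} = - \frac{1230415}{41}$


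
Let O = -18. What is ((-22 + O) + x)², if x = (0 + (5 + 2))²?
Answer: 81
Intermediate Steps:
x = 49 (x = (0 + 7)² = 7² = 49)
((-22 + O) + x)² = ((-22 - 18) + 49)² = (-40 + 49)² = 9² = 81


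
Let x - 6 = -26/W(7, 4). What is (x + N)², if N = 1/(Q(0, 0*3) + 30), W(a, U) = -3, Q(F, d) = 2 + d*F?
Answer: 1990921/9216 ≈ 216.03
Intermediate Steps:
Q(F, d) = 2 + F*d
N = 1/32 (N = 1/((2 + 0*(0*3)) + 30) = 1/((2 + 0*0) + 30) = 1/((2 + 0) + 30) = 1/(2 + 30) = 1/32 ≈ 0.031250)
x = 44/3 (x = 6 - 26/(-3) = 6 - 26*(-⅓) = 6 + 26/3 = 44/3 ≈ 14.667)
(x + N)² = (44/3 + 1/32)² = (1411/96)² = 1990921/9216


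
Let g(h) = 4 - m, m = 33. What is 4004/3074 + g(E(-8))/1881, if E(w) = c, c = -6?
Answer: 3721189/2891097 ≈ 1.2871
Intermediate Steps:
E(w) = -6
g(h) = -29 (g(h) = 4 - 1*33 = 4 - 33 = -29)
4004/3074 + g(E(-8))/1881 = 4004/3074 - 29/1881 = 4004*(1/3074) - 29*1/1881 = 2002/1537 - 29/1881 = 3721189/2891097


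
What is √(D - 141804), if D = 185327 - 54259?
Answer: 4*I*√671 ≈ 103.61*I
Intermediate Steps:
D = 131068
√(D - 141804) = √(131068 - 141804) = √(-10736) = 4*I*√671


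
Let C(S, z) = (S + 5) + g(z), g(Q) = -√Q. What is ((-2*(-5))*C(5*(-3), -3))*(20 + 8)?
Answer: -2800 - 280*I*√3 ≈ -2800.0 - 484.97*I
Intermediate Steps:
C(S, z) = 5 + S - √z (C(S, z) = (S + 5) - √z = (5 + S) - √z = 5 + S - √z)
((-2*(-5))*C(5*(-3), -3))*(20 + 8) = ((-2*(-5))*(5 + 5*(-3) - √(-3)))*(20 + 8) = (10*(5 - 15 - I*√3))*28 = (10*(-10 - I*√3))*28 = (-100 - 10*I*√3)*28 = -2800 - 280*I*√3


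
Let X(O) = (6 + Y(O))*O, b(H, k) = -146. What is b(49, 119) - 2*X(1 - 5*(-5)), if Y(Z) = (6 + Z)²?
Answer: -53706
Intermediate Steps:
X(O) = O*(6 + (6 + O)²) (X(O) = (6 + (6 + O)²)*O = O*(6 + (6 + O)²))
b(49, 119) - 2*X(1 - 5*(-5)) = -146 - 2*(1 - 5*(-5))*(6 + (6 + (1 - 5*(-5)))²) = -146 - 2*(1 - 1*(-25))*(6 + (6 + (1 - 1*(-25)))²) = -146 - 2*(1 + 25)*(6 + (6 + (1 + 25))²) = -146 - 52*(6 + (6 + 26)²) = -146 - 52*(6 + 32²) = -146 - 52*(6 + 1024) = -146 - 52*1030 = -146 - 2*26780 = -146 - 53560 = -53706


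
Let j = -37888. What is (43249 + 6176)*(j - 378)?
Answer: -1891297050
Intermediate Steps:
(43249 + 6176)*(j - 378) = (43249 + 6176)*(-37888 - 378) = 49425*(-38266) = -1891297050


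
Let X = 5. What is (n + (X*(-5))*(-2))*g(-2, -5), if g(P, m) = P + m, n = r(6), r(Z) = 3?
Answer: -371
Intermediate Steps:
n = 3
(n + (X*(-5))*(-2))*g(-2, -5) = (3 + (5*(-5))*(-2))*(-2 - 5) = (3 - 25*(-2))*(-7) = (3 + 50)*(-7) = 53*(-7) = -371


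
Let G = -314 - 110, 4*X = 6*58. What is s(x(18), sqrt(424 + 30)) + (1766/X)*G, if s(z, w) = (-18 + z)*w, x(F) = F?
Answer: -748784/87 ≈ -8606.7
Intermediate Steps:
s(z, w) = w*(-18 + z)
X = 87 (X = (6*58)/4 = (1/4)*348 = 87)
G = -424
s(x(18), sqrt(424 + 30)) + (1766/X)*G = sqrt(424 + 30)*(-18 + 18) + (1766/87)*(-424) = sqrt(454)*0 + (1766*(1/87))*(-424) = 0 + (1766/87)*(-424) = 0 - 748784/87 = -748784/87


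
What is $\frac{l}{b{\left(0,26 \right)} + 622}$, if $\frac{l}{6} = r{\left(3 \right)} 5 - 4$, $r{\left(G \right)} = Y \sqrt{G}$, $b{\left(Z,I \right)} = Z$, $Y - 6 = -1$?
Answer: $- \frac{12}{311} + \frac{75 \sqrt{3}}{311} \approx 0.37911$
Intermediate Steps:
$Y = 5$ ($Y = 6 - 1 = 5$)
$r{\left(G \right)} = 5 \sqrt{G}$
$l = -24 + 150 \sqrt{3}$ ($l = 6 \left(5 \sqrt{3} \cdot 5 - 4\right) = 6 \left(25 \sqrt{3} - 4\right) = 6 \left(-4 + 25 \sqrt{3}\right) = -24 + 150 \sqrt{3} \approx 235.81$)
$\frac{l}{b{\left(0,26 \right)} + 622} = \frac{-24 + 150 \sqrt{3}}{0 + 622} = \frac{-24 + 150 \sqrt{3}}{622} = \left(-24 + 150 \sqrt{3}\right) \frac{1}{622} = - \frac{12}{311} + \frac{75 \sqrt{3}}{311}$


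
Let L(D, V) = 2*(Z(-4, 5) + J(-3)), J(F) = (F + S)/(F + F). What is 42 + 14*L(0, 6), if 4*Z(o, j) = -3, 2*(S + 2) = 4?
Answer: 35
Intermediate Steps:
S = 0 (S = -2 + (1/2)*4 = -2 + 2 = 0)
Z(o, j) = -3/4 (Z(o, j) = (1/4)*(-3) = -3/4)
J(F) = 1/2 (J(F) = (F + 0)/(F + F) = F/((2*F)) = F*(1/(2*F)) = 1/2)
L(D, V) = -1/2 (L(D, V) = 2*(-3/4 + 1/2) = 2*(-1/4) = -1/2)
42 + 14*L(0, 6) = 42 + 14*(-1/2) = 42 - 7 = 35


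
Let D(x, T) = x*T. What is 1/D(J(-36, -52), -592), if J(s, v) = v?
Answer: 1/30784 ≈ 3.2484e-5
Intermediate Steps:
D(x, T) = T*x
1/D(J(-36, -52), -592) = 1/(-592*(-52)) = 1/30784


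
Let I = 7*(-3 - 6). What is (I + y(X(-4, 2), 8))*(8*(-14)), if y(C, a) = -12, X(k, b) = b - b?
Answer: 8400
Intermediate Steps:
X(k, b) = 0
I = -63 (I = 7*(-9) = -63)
(I + y(X(-4, 2), 8))*(8*(-14)) = (-63 - 12)*(8*(-14)) = -75*(-112) = 8400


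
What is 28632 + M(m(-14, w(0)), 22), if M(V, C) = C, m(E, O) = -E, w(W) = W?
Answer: 28654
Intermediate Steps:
28632 + M(m(-14, w(0)), 22) = 28632 + 22 = 28654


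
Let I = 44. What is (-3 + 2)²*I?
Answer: 44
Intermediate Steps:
(-3 + 2)²*I = (-3 + 2)²*44 = (-1)²*44 = 1*44 = 44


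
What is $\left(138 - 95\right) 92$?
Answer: $3956$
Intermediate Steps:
$\left(138 - 95\right) 92 = 43 \cdot 92 = 3956$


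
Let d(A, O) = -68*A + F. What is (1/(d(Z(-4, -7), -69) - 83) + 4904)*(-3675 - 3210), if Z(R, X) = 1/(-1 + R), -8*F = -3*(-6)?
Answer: -48383731620/1433 ≈ -3.3764e+7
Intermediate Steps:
F = -9/4 (F = -(-3)*(-6)/8 = -⅛*18 = -9/4 ≈ -2.2500)
d(A, O) = -9/4 - 68*A (d(A, O) = -68*A - 9/4 = -9/4 - 68*A)
(1/(d(Z(-4, -7), -69) - 83) + 4904)*(-3675 - 3210) = (1/((-9/4 - 68/(-1 - 4)) - 83) + 4904)*(-3675 - 3210) = (1/((-9/4 - 68/(-5)) - 83) + 4904)*(-6885) = (1/((-9/4 - 68*(-⅕)) - 83) + 4904)*(-6885) = (1/((-9/4 + 68/5) - 83) + 4904)*(-6885) = (1/(227/20 - 83) + 4904)*(-6885) = (1/(-1433/20) + 4904)*(-6885) = (-20/1433 + 4904)*(-6885) = (7027412/1433)*(-6885) = -48383731620/1433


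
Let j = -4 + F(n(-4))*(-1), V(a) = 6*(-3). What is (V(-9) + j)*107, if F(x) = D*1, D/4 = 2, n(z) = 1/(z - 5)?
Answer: -3210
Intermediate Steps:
n(z) = 1/(-5 + z)
D = 8 (D = 4*2 = 8)
V(a) = -18
F(x) = 8 (F(x) = 8*1 = 8)
j = -12 (j = -4 + 8*(-1) = -4 - 8 = -12)
(V(-9) + j)*107 = (-18 - 12)*107 = -30*107 = -3210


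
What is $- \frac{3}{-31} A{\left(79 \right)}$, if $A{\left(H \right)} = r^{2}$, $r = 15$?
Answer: $\frac{675}{31} \approx 21.774$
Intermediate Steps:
$A{\left(H \right)} = 225$ ($A{\left(H \right)} = 15^{2} = 225$)
$- \frac{3}{-31} A{\left(79 \right)} = - \frac{3}{-31} \cdot 225 = \left(-3\right) \left(- \frac{1}{31}\right) 225 = \frac{3}{31} \cdot 225 = \frac{675}{31}$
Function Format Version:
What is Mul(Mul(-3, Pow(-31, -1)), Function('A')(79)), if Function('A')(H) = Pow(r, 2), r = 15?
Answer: Rational(675, 31) ≈ 21.774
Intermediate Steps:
Function('A')(H) = 225 (Function('A')(H) = Pow(15, 2) = 225)
Mul(Mul(-3, Pow(-31, -1)), Function('A')(79)) = Mul(Mul(-3, Pow(-31, -1)), 225) = Mul(Mul(-3, Rational(-1, 31)), 225) = Mul(Rational(3, 31), 225) = Rational(675, 31)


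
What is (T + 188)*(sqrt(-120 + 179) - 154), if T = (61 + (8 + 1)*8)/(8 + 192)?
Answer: -2905441/100 + 37733*sqrt(59)/200 ≈ -27605.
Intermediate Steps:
T = 133/200 (T = (61 + 9*8)/200 = (61 + 72)*(1/200) = 133*(1/200) = 133/200 ≈ 0.66500)
(T + 188)*(sqrt(-120 + 179) - 154) = (133/200 + 188)*(sqrt(-120 + 179) - 154) = 37733*(sqrt(59) - 154)/200 = 37733*(-154 + sqrt(59))/200 = -2905441/100 + 37733*sqrt(59)/200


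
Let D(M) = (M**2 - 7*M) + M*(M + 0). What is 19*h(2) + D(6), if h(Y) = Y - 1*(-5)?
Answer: 163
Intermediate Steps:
h(Y) = 5 + Y (h(Y) = Y + 5 = 5 + Y)
D(M) = -7*M + 2*M**2 (D(M) = (M**2 - 7*M) + M*M = (M**2 - 7*M) + M**2 = -7*M + 2*M**2)
19*h(2) + D(6) = 19*(5 + 2) + 6*(-7 + 2*6) = 19*7 + 6*(-7 + 12) = 133 + 6*5 = 133 + 30 = 163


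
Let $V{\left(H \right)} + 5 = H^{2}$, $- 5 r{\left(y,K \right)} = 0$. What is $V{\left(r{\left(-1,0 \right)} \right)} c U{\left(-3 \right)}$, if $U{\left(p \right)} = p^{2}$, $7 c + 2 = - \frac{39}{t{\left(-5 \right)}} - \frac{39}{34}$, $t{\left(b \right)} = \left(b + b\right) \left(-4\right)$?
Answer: $\frac{25227}{952} \approx 26.499$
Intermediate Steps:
$r{\left(y,K \right)} = 0$ ($r{\left(y,K \right)} = \left(- \frac{1}{5}\right) 0 = 0$)
$t{\left(b \right)} = - 8 b$ ($t{\left(b \right)} = 2 b \left(-4\right) = - 8 b$)
$V{\left(H \right)} = -5 + H^{2}$
$c = - \frac{2803}{4760}$ ($c = - \frac{2}{7} + \frac{- \frac{39}{\left(-8\right) \left(-5\right)} - \frac{39}{34}}{7} = - \frac{2}{7} + \frac{- \frac{39}{40} - \frac{39}{34}}{7} = - \frac{2}{7} + \frac{1}{7} \left(- \frac{1443}{680}\right) = - \frac{2}{7} - \frac{1443}{4760} = - \frac{2803}{4760} \approx -0.58887$)
$V{\left(r{\left(-1,0 \right)} \right)} c U{\left(-3 \right)} = \left(-5 + 0^{2}\right) \left(- \frac{2803}{4760}\right) \left(-3\right)^{2} = \left(-5 + 0\right) \left(- \frac{2803}{4760}\right) 9 = \left(-5\right) \left(- \frac{2803}{4760}\right) 9 = \frac{2803}{952} \cdot 9 = \frac{25227}{952}$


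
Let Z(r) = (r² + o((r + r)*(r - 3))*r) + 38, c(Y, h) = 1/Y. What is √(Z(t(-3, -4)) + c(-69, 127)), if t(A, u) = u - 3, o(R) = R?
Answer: I*√4251642/69 ≈ 29.883*I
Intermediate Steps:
t(A, u) = -3 + u
Z(r) = 38 + r² + 2*r²*(-3 + r) (Z(r) = (r² + ((r + r)*(r - 3))*r) + 38 = (r² + ((2*r)*(-3 + r))*r) + 38 = (r² + (2*r*(-3 + r))*r) + 38 = (r² + 2*r²*(-3 + r)) + 38 = 38 + r² + 2*r²*(-3 + r))
√(Z(t(-3, -4)) + c(-69, 127)) = √((38 - 5*(-3 - 4)² + 2*(-3 - 4)³) + 1/(-69)) = √((38 - 5*(-7)² + 2*(-7)³) - 1/69) = √((38 - 5*49 + 2*(-343)) - 1/69) = √((38 - 245 - 686) - 1/69) = √(-893 - 1/69) = √(-61618/69) = I*√4251642/69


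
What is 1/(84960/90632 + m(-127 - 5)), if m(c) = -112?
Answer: -11329/1258228 ≈ -0.0090039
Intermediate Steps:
1/(84960/90632 + m(-127 - 5)) = 1/(84960/90632 - 112) = 1/(84960*(1/90632) - 112) = 1/(10620/11329 - 112) = 1/(-1258228/11329) = -11329/1258228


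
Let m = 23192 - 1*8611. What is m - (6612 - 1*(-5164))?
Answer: 2805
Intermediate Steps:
m = 14581 (m = 23192 - 8611 = 14581)
m - (6612 - 1*(-5164)) = 14581 - (6612 - 1*(-5164)) = 14581 - (6612 + 5164) = 14581 - 1*11776 = 14581 - 11776 = 2805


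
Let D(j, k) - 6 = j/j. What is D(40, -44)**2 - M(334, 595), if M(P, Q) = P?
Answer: -285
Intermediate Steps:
D(j, k) = 7 (D(j, k) = 6 + j/j = 6 + 1 = 7)
D(40, -44)**2 - M(334, 595) = 7**2 - 1*334 = 49 - 334 = -285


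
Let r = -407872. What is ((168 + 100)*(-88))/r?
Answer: 737/12746 ≈ 0.057822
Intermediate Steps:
((168 + 100)*(-88))/r = ((168 + 100)*(-88))/(-407872) = (268*(-88))*(-1/407872) = -23584*(-1/407872) = 737/12746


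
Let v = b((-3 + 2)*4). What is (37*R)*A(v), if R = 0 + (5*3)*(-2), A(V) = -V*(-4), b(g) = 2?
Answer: -8880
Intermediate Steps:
v = 2
A(V) = 4*V (A(V) = -(-4)*V = 4*V)
R = -30 (R = 0 + 15*(-2) = 0 - 30 = -30)
(37*R)*A(v) = (37*(-30))*(4*2) = -1110*8 = -8880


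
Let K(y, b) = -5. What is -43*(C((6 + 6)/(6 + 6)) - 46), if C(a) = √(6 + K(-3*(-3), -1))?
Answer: 1935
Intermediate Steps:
C(a) = 1 (C(a) = √(6 - 5) = √1 = 1)
-43*(C((6 + 6)/(6 + 6)) - 46) = -43*(1 - 46) = -43*(-45) = 1935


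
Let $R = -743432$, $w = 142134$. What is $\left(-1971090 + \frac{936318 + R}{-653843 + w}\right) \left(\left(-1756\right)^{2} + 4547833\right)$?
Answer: $- \frac{7697187159055197824}{511709} \approx -1.5042 \cdot 10^{13}$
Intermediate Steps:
$\left(-1971090 + \frac{936318 + R}{-653843 + w}\right) \left(\left(-1756\right)^{2} + 4547833\right) = \left(-1971090 + \frac{936318 - 743432}{-653843 + 142134}\right) \left(\left(-1756\right)^{2} + 4547833\right) = \left(-1971090 + \frac{192886}{-511709}\right) \left(3083536 + 4547833\right) = \left(-1971090 + 192886 \left(- \frac{1}{511709}\right)\right) 7631369 = \left(-1971090 - \frac{192886}{511709}\right) 7631369 = \left(- \frac{1008624685696}{511709}\right) 7631369 = - \frac{7697187159055197824}{511709}$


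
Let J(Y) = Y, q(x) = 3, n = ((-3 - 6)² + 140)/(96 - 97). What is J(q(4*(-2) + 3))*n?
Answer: -663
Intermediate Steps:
n = -221 (n = ((-9)² + 140)/(-1) = (81 + 140)*(-1) = 221*(-1) = -221)
J(q(4*(-2) + 3))*n = 3*(-221) = -663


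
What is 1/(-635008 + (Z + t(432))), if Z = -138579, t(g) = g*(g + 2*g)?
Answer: -1/213715 ≈ -4.6791e-6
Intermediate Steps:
t(g) = 3*g**2 (t(g) = g*(3*g) = 3*g**2)
1/(-635008 + (Z + t(432))) = 1/(-635008 + (-138579 + 3*432**2)) = 1/(-635008 + (-138579 + 3*186624)) = 1/(-635008 + (-138579 + 559872)) = 1/(-635008 + 421293) = 1/(-213715) = -1/213715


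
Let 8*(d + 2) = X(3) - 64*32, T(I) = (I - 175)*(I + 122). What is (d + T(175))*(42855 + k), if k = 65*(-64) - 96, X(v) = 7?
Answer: -79398143/8 ≈ -9.9248e+6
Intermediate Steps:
k = -4256 (k = -4160 - 96 = -4256)
T(I) = (-175 + I)*(122 + I)
d = -2057/8 (d = -2 + (7 - 64*32)/8 = -2 + (7 - 2048)/8 = -2 + (⅛)*(-2041) = -2 - 2041/8 = -2057/8 ≈ -257.13)
(d + T(175))*(42855 + k) = (-2057/8 + (-21350 + 175² - 53*175))*(42855 - 4256) = (-2057/8 + (-21350 + 30625 - 9275))*38599 = (-2057/8 + 0)*38599 = -2057/8*38599 = -79398143/8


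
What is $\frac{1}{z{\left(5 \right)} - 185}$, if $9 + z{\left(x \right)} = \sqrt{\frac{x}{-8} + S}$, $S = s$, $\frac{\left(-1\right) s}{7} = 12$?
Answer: $- \frac{1552}{301765} - \frac{2 i \sqrt{1354}}{301765} \approx -0.0051431 - 0.00024388 i$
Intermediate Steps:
$s = -84$ ($s = \left(-7\right) 12 = -84$)
$S = -84$
$z{\left(x \right)} = -9 + \sqrt{-84 - \frac{x}{8}}$ ($z{\left(x \right)} = -9 + \sqrt{\frac{x}{-8} - 84} = -9 + \sqrt{x \left(- \frac{1}{8}\right) - 84} = -9 + \sqrt{- \frac{x}{8} - 84} = -9 + \sqrt{-84 - \frac{x}{8}}$)
$\frac{1}{z{\left(5 \right)} - 185} = \frac{1}{\left(-9 + \frac{\sqrt{-1344 - 10}}{4}\right) - 185} = \frac{1}{\left(-9 + \frac{\sqrt{-1354}}{4}\right) - 185} = \frac{1}{\left(-9 + \frac{i \sqrt{1354}}{4}\right) - 185} = \frac{1}{-194 + \frac{i \sqrt{1354}}{4}}$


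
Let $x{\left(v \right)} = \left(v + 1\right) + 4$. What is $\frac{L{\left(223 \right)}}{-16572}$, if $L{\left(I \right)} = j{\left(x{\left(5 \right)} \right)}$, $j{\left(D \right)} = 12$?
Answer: $- \frac{1}{1381} \approx -0.00072411$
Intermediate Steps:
$x{\left(v \right)} = 5 + v$ ($x{\left(v \right)} = \left(1 + v\right) + 4 = 5 + v$)
$L{\left(I \right)} = 12$
$\frac{L{\left(223 \right)}}{-16572} = \frac{12}{-16572} = 12 \left(- \frac{1}{16572}\right) = - \frac{1}{1381}$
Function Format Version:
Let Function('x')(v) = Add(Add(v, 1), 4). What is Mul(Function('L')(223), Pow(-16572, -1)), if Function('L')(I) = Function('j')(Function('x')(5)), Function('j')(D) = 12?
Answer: Rational(-1, 1381) ≈ -0.00072411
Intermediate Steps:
Function('x')(v) = Add(5, v) (Function('x')(v) = Add(Add(1, v), 4) = Add(5, v))
Function('L')(I) = 12
Mul(Function('L')(223), Pow(-16572, -1)) = Mul(12, Pow(-16572, -1)) = Mul(12, Rational(-1, 16572)) = Rational(-1, 1381)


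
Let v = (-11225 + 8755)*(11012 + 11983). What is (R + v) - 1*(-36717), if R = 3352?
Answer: -56757581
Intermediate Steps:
v = -56797650 (v = -2470*22995 = -56797650)
(R + v) - 1*(-36717) = (3352 - 56797650) - 1*(-36717) = -56794298 + 36717 = -56757581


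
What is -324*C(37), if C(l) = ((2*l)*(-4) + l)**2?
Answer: -21734244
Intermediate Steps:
C(l) = 49*l**2 (C(l) = (-8*l + l)**2 = (-7*l)**2 = 49*l**2)
-324*C(37) = -15876*37**2 = -15876*1369 = -324*67081 = -21734244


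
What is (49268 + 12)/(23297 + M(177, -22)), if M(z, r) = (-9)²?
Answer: 24640/11689 ≈ 2.1080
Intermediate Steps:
M(z, r) = 81
(49268 + 12)/(23297 + M(177, -22)) = (49268 + 12)/(23297 + 81) = 49280/23378 = 49280*(1/23378) = 24640/11689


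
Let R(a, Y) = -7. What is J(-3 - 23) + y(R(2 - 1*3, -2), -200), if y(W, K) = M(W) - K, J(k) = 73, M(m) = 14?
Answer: 287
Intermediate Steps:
y(W, K) = 14 - K
J(-3 - 23) + y(R(2 - 1*3, -2), -200) = 73 + (14 - 1*(-200)) = 73 + (14 + 200) = 73 + 214 = 287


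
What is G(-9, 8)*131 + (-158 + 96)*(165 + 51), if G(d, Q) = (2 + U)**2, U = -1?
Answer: -13261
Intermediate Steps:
G(d, Q) = 1 (G(d, Q) = (2 - 1)**2 = 1**2 = 1)
G(-9, 8)*131 + (-158 + 96)*(165 + 51) = 1*131 + (-158 + 96)*(165 + 51) = 131 - 62*216 = 131 - 13392 = -13261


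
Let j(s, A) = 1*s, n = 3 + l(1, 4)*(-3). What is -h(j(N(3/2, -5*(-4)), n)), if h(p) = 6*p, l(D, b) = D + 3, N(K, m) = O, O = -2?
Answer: 12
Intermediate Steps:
N(K, m) = -2
l(D, b) = 3 + D
n = -9 (n = 3 + (3 + 1)*(-3) = 3 + 4*(-3) = 3 - 12 = -9)
j(s, A) = s
-h(j(N(3/2, -5*(-4)), n)) = -6*(-2) = -1*(-12) = 12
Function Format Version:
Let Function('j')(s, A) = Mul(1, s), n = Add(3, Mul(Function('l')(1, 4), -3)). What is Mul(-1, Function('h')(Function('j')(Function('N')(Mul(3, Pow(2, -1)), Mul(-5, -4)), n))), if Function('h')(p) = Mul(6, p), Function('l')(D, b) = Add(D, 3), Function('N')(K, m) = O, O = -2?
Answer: 12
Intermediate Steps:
Function('N')(K, m) = -2
Function('l')(D, b) = Add(3, D)
n = -9 (n = Add(3, Mul(Add(3, 1), -3)) = Add(3, Mul(4, -3)) = Add(3, -12) = -9)
Function('j')(s, A) = s
Mul(-1, Function('h')(Function('j')(Function('N')(Mul(3, Pow(2, -1)), Mul(-5, -4)), n))) = Mul(-1, Mul(6, -2)) = Mul(-1, -12) = 12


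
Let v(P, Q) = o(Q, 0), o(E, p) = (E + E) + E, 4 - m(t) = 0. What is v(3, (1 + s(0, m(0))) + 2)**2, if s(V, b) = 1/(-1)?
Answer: 36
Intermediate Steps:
m(t) = 4 (m(t) = 4 - 1*0 = 4 + 0 = 4)
s(V, b) = -1
o(E, p) = 3*E (o(E, p) = 2*E + E = 3*E)
v(P, Q) = 3*Q
v(3, (1 + s(0, m(0))) + 2)**2 = (3*((1 - 1) + 2))**2 = (3*(0 + 2))**2 = (3*2)**2 = 6**2 = 36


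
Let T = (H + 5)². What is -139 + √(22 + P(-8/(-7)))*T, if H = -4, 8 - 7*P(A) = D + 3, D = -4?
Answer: -139 + √1141/7 ≈ -134.17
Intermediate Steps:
P(A) = 9/7 (P(A) = 8/7 - (-4 + 3)/7 = 8/7 - ⅐*(-1) = 8/7 + ⅐ = 9/7)
T = 1 (T = (-4 + 5)² = 1² = 1)
-139 + √(22 + P(-8/(-7)))*T = -139 + √(22 + 9/7)*1 = -139 + √(163/7)*1 = -139 + (√1141/7)*1 = -139 + √1141/7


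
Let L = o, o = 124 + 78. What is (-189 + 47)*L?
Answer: -28684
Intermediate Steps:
o = 202
L = 202
(-189 + 47)*L = (-189 + 47)*202 = -142*202 = -28684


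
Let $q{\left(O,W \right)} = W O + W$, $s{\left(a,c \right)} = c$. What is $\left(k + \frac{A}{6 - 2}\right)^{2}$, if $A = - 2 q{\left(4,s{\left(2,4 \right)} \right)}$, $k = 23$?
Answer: $169$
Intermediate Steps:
$q{\left(O,W \right)} = W + O W$ ($q{\left(O,W \right)} = O W + W = W + O W$)
$A = -40$ ($A = - 2 \cdot 4 \left(1 + 4\right) = - 2 \cdot 4 \cdot 5 = \left(-2\right) 20 = -40$)
$\left(k + \frac{A}{6 - 2}\right)^{2} = \left(23 - \frac{40}{6 - 2}\right)^{2} = \left(23 - \frac{40}{4}\right)^{2} = \left(23 - 10\right)^{2} = 13^{2} = 169$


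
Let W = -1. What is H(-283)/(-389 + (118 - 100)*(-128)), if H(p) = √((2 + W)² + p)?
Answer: -I*√282/2693 ≈ -0.0062357*I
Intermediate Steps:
H(p) = √(1 + p) (H(p) = √((2 - 1)² + p) = √(1² + p) = √(1 + p))
H(-283)/(-389 + (118 - 100)*(-128)) = √(1 - 283)/(-389 + (118 - 100)*(-128)) = √(-282)/(-389 + 18*(-128)) = (I*√282)/(-389 - 2304) = (I*√282)/(-2693) = (I*√282)*(-1/2693) = -I*√282/2693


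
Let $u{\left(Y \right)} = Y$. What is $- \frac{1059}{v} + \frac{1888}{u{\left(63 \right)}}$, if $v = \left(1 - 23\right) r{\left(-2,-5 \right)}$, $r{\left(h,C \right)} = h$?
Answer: $\frac{16355}{2772} \approx 5.9001$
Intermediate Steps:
$v = 44$ ($v = \left(1 - 23\right) \left(-2\right) = \left(-22\right) \left(-2\right) = 44$)
$- \frac{1059}{v} + \frac{1888}{u{\left(63 \right)}} = - \frac{1059}{44} + \frac{1888}{63} = \frac{16355}{2772}$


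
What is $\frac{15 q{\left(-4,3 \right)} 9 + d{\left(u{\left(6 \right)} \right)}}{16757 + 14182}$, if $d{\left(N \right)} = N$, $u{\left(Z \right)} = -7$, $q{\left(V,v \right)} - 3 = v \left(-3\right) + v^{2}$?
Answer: $\frac{398}{30939} \approx 0.012864$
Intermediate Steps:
$q{\left(V,v \right)} = 3 + v^{2} - 3 v$ ($q{\left(V,v \right)} = 3 + \left(v \left(-3\right) + v^{2}\right) = 3 + \left(- 3 v + v^{2}\right) = 3 + \left(v^{2} - 3 v\right) = 3 + v^{2} - 3 v$)
$\frac{15 q{\left(-4,3 \right)} 9 + d{\left(u{\left(6 \right)} \right)}}{16757 + 14182} = \frac{15 \left(3 + 3^{2} - 9\right) 9 - 7}{16757 + 14182} = \frac{15 \left(3 + 9 - 9\right) 9 - 7}{30939} = \left(15 \cdot 3 \cdot 9 - 7\right) \frac{1}{30939} = \left(45 \cdot 9 - 7\right) \frac{1}{30939} = \left(405 - 7\right) \frac{1}{30939} = 398 \cdot \frac{1}{30939} = \frac{398}{30939}$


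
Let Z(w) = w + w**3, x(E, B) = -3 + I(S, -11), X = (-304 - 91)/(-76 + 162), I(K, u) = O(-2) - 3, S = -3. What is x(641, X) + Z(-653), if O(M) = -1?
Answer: -278445737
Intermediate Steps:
I(K, u) = -4 (I(K, u) = -1 - 3 = -4)
X = -395/86 ≈ -4.5930
x(E, B) = -7 (x(E, B) = -3 - 4 = -7)
x(641, X) + Z(-653) = -7 + (-653 + (-653)**3) = -7 + (-653 - 278445077) = -7 - 278445730 = -278445737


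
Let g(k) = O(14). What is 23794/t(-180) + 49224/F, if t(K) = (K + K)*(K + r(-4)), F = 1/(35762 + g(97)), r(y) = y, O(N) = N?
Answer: 58325572742777/33120 ≈ 1.7610e+9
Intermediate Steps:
g(k) = 14
F = 1/35776 (F = 1/(35762 + 14) = 1/35776 ≈ 2.7952e-5)
t(K) = 2*K*(-4 + K) (t(K) = (K + K)*(K - 4) = (2*K)*(-4 + K) = 2*K*(-4 + K))
23794/t(-180) + 49224/F = 23794/((2*(-180)*(-4 - 180))) + 49224/(1/35776) = 23794/((2*(-180)*(-184))) + 49224*35776 = 23794/66240 + 1761037824 = 23794*(1/66240) + 1761037824 = 11897/33120 + 1761037824 = 58325572742777/33120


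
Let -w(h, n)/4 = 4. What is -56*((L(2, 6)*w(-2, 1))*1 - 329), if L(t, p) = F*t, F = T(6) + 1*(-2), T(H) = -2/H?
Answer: 42728/3 ≈ 14243.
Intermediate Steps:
w(h, n) = -16 (w(h, n) = -4*4 = -16)
F = -7/3 (F = -2/6 + 1*(-2) = -2*⅙ - 2 = -⅓ - 2 = -7/3 ≈ -2.3333)
L(t, p) = -7*t/3
-56*((L(2, 6)*w(-2, 1))*1 - 329) = -56*((-7/3*2*(-16))*1 - 329) = -56*(-14/3*(-16)*1 - 329) = -56*((224/3)*1 - 329) = -56*(224/3 - 329) = -56*(-763/3) = 42728/3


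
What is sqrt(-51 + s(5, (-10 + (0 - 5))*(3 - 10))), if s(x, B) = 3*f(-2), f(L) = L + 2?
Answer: I*sqrt(51) ≈ 7.1414*I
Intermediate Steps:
f(L) = 2 + L
s(x, B) = 0 (s(x, B) = 3*(2 - 2) = 3*0 = 0)
sqrt(-51 + s(5, (-10 + (0 - 5))*(3 - 10))) = sqrt(-51 + 0) = sqrt(-51) = I*sqrt(51)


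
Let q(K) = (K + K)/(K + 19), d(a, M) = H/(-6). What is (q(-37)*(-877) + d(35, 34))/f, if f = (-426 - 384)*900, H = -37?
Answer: 64787/13122000 ≈ 0.0049373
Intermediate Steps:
d(a, M) = 37/6 (d(a, M) = -37/(-6) = -37*(-⅙) = 37/6)
f = -729000 (f = -810*900 = -729000)
q(K) = 2*K/(19 + K) (q(K) = (2*K)/(19 + K) = 2*K/(19 + K))
(q(-37)*(-877) + d(35, 34))/f = ((2*(-37)/(19 - 37))*(-877) + 37/6)/(-729000) = ((2*(-37)/(-18))*(-877) + 37/6)*(-1/729000) = ((2*(-37)*(-1/18))*(-877) + 37/6)*(-1/729000) = ((37/9)*(-877) + 37/6)*(-1/729000) = (-32449/9 + 37/6)*(-1/729000) = -64787/18*(-1/729000) = 64787/13122000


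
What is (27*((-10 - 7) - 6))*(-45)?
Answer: 27945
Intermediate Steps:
(27*((-10 - 7) - 6))*(-45) = (27*(-17 - 6))*(-45) = (27*(-23))*(-45) = -621*(-45) = 27945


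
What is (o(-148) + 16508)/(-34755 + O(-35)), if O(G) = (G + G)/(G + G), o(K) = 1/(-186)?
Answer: -3070487/6464244 ≈ -0.47500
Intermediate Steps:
o(K) = -1/186
O(G) = 1 (O(G) = (2*G)/((2*G)) = (2*G)*(1/(2*G)) = 1)
(o(-148) + 16508)/(-34755 + O(-35)) = (-1/186 + 16508)/(-34755 + 1) = (3070487/186)/(-34754) = (3070487/186)*(-1/34754) = -3070487/6464244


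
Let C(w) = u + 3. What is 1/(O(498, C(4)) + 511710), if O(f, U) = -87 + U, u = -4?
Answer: 1/511622 ≈ 1.9546e-6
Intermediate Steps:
C(w) = -1 (C(w) = -4 + 3 = -1)
1/(O(498, C(4)) + 511710) = 1/((-87 - 1) + 511710) = 1/(-88 + 511710) = 1/511622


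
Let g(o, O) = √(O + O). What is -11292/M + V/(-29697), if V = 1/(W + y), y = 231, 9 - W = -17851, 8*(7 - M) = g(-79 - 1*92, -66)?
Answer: -35761064980075/23101682361 - 45168*I*√33/817 ≈ -1548.0 - 317.59*I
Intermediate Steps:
g(o, O) = √2*√O (g(o, O) = √(2*O) = √2*√O)
M = 7 - I*√33/4 (M = 7 - √2*√(-66)/8 = 7 - √2*I*√66/8 = 7 - I*√33/4 ≈ 7.0 - 1.4361*I)
W = 17860 (W = 9 - 1*(-17851) = 9 + 17851 = 17860)
V = 1/18091 (V = 1/(17860 + 231) = 1/18091 ≈ 5.5276e-5)
-11292/M + V/(-29697) = -11292/(7 - I*√33/4) + (1/18091)/(-29697) = -11292/(7 - I*√33/4) + (1/18091)*(-1/29697) = -11292/(7 - I*√33/4) - 1/537248427 = -1/537248427 - 11292/(7 - I*√33/4)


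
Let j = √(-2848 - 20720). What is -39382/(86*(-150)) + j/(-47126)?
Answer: 19691/6450 - 2*I*√1473/23563 ≈ 3.0529 - 0.0032576*I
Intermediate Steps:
j = 4*I*√1473 (j = √(-23568) = 4*I*√1473 ≈ 153.52*I)
-39382/(86*(-150)) + j/(-47126) = -39382/(86*(-150)) + (4*I*√1473)/(-47126) = -39382/(-12900) + (4*I*√1473)*(-1/47126) = -39382*(-1/12900) - 2*I*√1473/23563 = 19691/6450 - 2*I*√1473/23563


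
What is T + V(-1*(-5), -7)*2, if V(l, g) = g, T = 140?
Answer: 126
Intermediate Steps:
T + V(-1*(-5), -7)*2 = 140 - 7*2 = 140 - 14 = 126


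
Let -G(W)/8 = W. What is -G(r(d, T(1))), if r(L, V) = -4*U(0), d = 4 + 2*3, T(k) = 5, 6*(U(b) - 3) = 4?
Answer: -352/3 ≈ -117.33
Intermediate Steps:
U(b) = 11/3 (U(b) = 3 + (⅙)*4 = 3 + ⅔ = 11/3)
d = 10 (d = 4 + 6 = 10)
r(L, V) = -44/3 (r(L, V) = -4*11/3 = -44/3)
G(W) = -8*W
-G(r(d, T(1))) = -(-8)*(-44)/3 = -1*352/3 = -352/3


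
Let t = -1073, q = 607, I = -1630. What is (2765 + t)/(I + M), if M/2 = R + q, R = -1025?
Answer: -94/137 ≈ -0.68613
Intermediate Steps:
M = -836 (M = 2*(-1025 + 607) = 2*(-418) = -836)
(2765 + t)/(I + M) = (2765 - 1073)/(-1630 - 836) = 1692/(-2466) = 1692*(-1/2466) = -94/137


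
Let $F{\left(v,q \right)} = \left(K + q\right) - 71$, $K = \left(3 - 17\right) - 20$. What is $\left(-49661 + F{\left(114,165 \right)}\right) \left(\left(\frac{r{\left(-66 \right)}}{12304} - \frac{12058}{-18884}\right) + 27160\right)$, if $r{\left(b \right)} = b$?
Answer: $- \frac{39127369309645731}{29043592} \approx -1.3472 \cdot 10^{9}$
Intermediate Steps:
$K = -34$ ($K = -14 - 20 = -34$)
$F{\left(v,q \right)} = -105 + q$ ($F{\left(v,q \right)} = \left(-34 + q\right) - 71 = -105 + q$)
$\left(-49661 + F{\left(114,165 \right)}\right) \left(\left(\frac{r{\left(-66 \right)}}{12304} - \frac{12058}{-18884}\right) + 27160\right) = \left(-49661 + \left(-105 + 165\right)\right) \left(\left(- \frac{66}{12304} - \frac{12058}{-18884}\right) + 27160\right) = \left(-49661 + 60\right) \left(\left(\left(-66\right) \frac{1}{12304} - - \frac{6029}{9442}\right) + 27160\right) = - 49601 \left(\left(- \frac{33}{6152} + \frac{6029}{9442}\right) + 27160\right) = - 49601 \left(\frac{18389411}{29043592} + 27160\right) = \left(-49601\right) \frac{788842348131}{29043592} = - \frac{39127369309645731}{29043592}$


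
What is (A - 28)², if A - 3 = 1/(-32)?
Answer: 641601/1024 ≈ 626.56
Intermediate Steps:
A = 95/32 (A = 3 + 1/(-32) = 3 - 1/32 = 95/32 ≈ 2.9688)
(A - 28)² = (95/32 - 28)² = (-801/32)² = 641601/1024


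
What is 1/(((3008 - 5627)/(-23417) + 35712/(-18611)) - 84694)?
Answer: -435813787/36911600401873 ≈ -1.1807e-5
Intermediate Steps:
1/(((3008 - 5627)/(-23417) + 35712/(-18611)) - 84694) = 1/((-2619*(-1/23417) + 35712*(-1/18611)) - 84694) = 1/((2619/23417 - 35712/18611) - 84694) = 1/(-787525695/435813787 - 84694) = 1/(-36911600401873/435813787) = -435813787/36911600401873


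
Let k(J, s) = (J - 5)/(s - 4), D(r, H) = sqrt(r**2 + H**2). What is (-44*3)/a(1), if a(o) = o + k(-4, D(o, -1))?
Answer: -6600/167 + 1188*sqrt(2)/167 ≈ -29.461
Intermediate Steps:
D(r, H) = sqrt(H**2 + r**2)
k(J, s) = (-5 + J)/(-4 + s)
a(o) = o - 9/(-4 + sqrt(1 + o**2)) (a(o) = o + (-5 - 4)/(-4 + sqrt((-1)**2 + o**2)) = o - 9/(-4 + sqrt(1 + o**2)))
(-44*3)/a(1) = (-44*3)/(((-9 + 1*(-4 + sqrt(1 + 1**2)))/(-4 + sqrt(1 + 1**2)))) = -132*(-4 + sqrt(1 + 1))/(-9 + 1*(-4 + sqrt(1 + 1))) = -132*(-4 + sqrt(2))/(-9 + 1*(-4 + sqrt(2))) = -132*(-4 + sqrt(2))/(-9 + (-4 + sqrt(2))) = -132*(-4 + sqrt(2))/(-13 + sqrt(2))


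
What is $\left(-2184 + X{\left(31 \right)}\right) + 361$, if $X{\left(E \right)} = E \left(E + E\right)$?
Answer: $99$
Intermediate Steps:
$X{\left(E \right)} = 2 E^{2}$ ($X{\left(E \right)} = E 2 E = 2 E^{2}$)
$\left(-2184 + X{\left(31 \right)}\right) + 361 = \left(-2184 + 2 \cdot 31^{2}\right) + 361 = \left(-2184 + 2 \cdot 961\right) + 361 = \left(-2184 + 1922\right) + 361 = -262 + 361 = 99$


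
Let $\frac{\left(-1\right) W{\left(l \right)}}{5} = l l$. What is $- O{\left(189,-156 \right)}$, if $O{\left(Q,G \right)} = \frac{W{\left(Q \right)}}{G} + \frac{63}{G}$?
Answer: $- \frac{2289}{2} \approx -1144.5$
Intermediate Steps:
$W{\left(l \right)} = - 5 l^{2}$ ($W{\left(l \right)} = - 5 l l = - 5 l^{2}$)
$O{\left(Q,G \right)} = \frac{63}{G} - \frac{5 Q^{2}}{G}$ ($O{\left(Q,G \right)} = \frac{\left(-5\right) Q^{2}}{G} + \frac{63}{G} = - \frac{5 Q^{2}}{G} + \frac{63}{G} = \frac{63}{G} - \frac{5 Q^{2}}{G}$)
$- O{\left(189,-156 \right)} = - \frac{63 - 5 \cdot 189^{2}}{-156} = - \frac{\left(-1\right) \left(63 - 178605\right)}{156} = - \frac{\left(-1\right) \left(-178542\right)}{156} = \left(-1\right) \frac{2289}{2} = - \frac{2289}{2}$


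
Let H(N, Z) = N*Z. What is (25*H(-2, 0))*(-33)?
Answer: 0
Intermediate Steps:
(25*H(-2, 0))*(-33) = (25*(-2*0))*(-33) = (25*0)*(-33) = 0*(-33) = 0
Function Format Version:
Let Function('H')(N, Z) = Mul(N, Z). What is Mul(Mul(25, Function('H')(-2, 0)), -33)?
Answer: 0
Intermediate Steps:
Mul(Mul(25, Function('H')(-2, 0)), -33) = Mul(Mul(25, Mul(-2, 0)), -33) = Mul(Mul(25, 0), -33) = Mul(0, -33) = 0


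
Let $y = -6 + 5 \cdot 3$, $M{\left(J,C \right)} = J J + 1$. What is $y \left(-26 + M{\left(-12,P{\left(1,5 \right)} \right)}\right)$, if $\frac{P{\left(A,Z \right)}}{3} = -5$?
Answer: $1071$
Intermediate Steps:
$P{\left(A,Z \right)} = -15$ ($P{\left(A,Z \right)} = 3 \left(-5\right) = -15$)
$M{\left(J,C \right)} = 1 + J^{2}$ ($M{\left(J,C \right)} = J^{2} + 1 = 1 + J^{2}$)
$y = 9$ ($y = -6 + 15 = 9$)
$y \left(-26 + M{\left(-12,P{\left(1,5 \right)} \right)}\right) = 9 \left(-26 + \left(1 + \left(-12\right)^{2}\right)\right) = 9 \left(-26 + \left(1 + 144\right)\right) = 9 \left(-26 + 145\right) = 9 \cdot 119 = 1071$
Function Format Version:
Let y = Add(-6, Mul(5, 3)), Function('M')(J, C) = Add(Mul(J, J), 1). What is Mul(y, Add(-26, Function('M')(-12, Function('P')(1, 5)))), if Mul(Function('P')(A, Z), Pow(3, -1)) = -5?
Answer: 1071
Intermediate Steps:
Function('P')(A, Z) = -15 (Function('P')(A, Z) = Mul(3, -5) = -15)
Function('M')(J, C) = Add(1, Pow(J, 2)) (Function('M')(J, C) = Add(Pow(J, 2), 1) = Add(1, Pow(J, 2)))
y = 9 (y = Add(-6, 15) = 9)
Mul(y, Add(-26, Function('M')(-12, Function('P')(1, 5)))) = Mul(9, Add(-26, Add(1, Pow(-12, 2)))) = Mul(9, Add(-26, Add(1, 144))) = Mul(9, Add(-26, 145)) = Mul(9, 119) = 1071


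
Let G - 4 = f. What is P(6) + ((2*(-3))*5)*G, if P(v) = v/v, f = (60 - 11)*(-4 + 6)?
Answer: -3059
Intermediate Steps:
f = 98 (f = 49*2 = 98)
G = 102 (G = 4 + 98 = 102)
P(v) = 1
P(6) + ((2*(-3))*5)*G = 1 + ((2*(-3))*5)*102 = 1 - 6*5*102 = 1 - 30*102 = 1 - 3060 = -3059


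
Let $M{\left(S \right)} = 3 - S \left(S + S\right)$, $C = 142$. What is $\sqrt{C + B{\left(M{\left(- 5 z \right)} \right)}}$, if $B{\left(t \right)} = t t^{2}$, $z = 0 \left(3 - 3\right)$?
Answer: $13$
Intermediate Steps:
$z = 0$ ($z = 0 \cdot 0 = 0$)
$M{\left(S \right)} = 3 - 2 S^{2}$ ($M{\left(S \right)} = 3 - S 2 S = 3 - 2 S^{2}$)
$B{\left(t \right)} = t^{3}$
$\sqrt{C + B{\left(M{\left(- 5 z \right)} \right)}} = \sqrt{142 + \left(3 - 2 \left(\left(-5\right) 0\right)^{2}\right)^{3}} = \sqrt{142 + \left(3 - 2 \cdot 0^{2}\right)^{3}} = \sqrt{142 + \left(3 - 0\right)^{3}} = \sqrt{142 + \left(3 + 0\right)^{3}} = \sqrt{142 + 3^{3}} = \sqrt{142 + 27} = \sqrt{169} = 13$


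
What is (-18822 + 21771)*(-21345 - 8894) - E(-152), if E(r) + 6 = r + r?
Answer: -89174501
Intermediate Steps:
E(r) = -6 + 2*r (E(r) = -6 + (r + r) = -6 + 2*r)
(-18822 + 21771)*(-21345 - 8894) - E(-152) = (-18822 + 21771)*(-21345 - 8894) - (-6 + 2*(-152)) = 2949*(-30239) - (-6 - 304) = -89174811 - 1*(-310) = -89174811 + 310 = -89174501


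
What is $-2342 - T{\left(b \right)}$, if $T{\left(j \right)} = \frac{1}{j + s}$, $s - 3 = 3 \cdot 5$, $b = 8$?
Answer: $- \frac{60893}{26} \approx -2342.0$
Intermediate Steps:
$s = 18$ ($s = 3 + 3 \cdot 5 = 3 + 15 = 18$)
$T{\left(j \right)} = \frac{1}{18 + j}$ ($T{\left(j \right)} = \frac{1}{j + 18} = \frac{1}{18 + j}$)
$-2342 - T{\left(b \right)} = -2342 - \frac{1}{18 + 8} = -2342 - \frac{1}{26} = - \frac{60893}{26}$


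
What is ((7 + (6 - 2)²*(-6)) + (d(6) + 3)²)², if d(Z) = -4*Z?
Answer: 123904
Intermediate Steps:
((7 + (6 - 2)²*(-6)) + (d(6) + 3)²)² = ((7 + (6 - 2)²*(-6)) + (-4*6 + 3)²)² = ((7 + 4²*(-6)) + (-24 + 3)²)² = ((7 + 16*(-6)) + (-21)²)² = ((7 - 96) + 441)² = (-89 + 441)² = 352² = 123904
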